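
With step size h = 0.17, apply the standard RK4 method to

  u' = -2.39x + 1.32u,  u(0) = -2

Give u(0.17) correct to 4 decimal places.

-2.5404

RK4: k1 = f(x_n, u_n); k2 = f(x_n + h/2, u_n + (h/2)·k1); k3 = f(x_n + h/2, u_n + (h/2)·k2); k4 = f(x_n + h, u_n + h·k3); u_{n+1} = u_n + (h/6)·(k1 + 2k2 + 2k3 + k4).
x=0.000000, u=-2.000000:
  k1 = f(0.000000, -2.000000) = -2.640000
  k2 = f(0.085000, -2.224400) = -3.139358
  k3 = f(0.085000, -2.266845) = -3.195386
  k4 = f(0.170000, -2.543216) = -3.763345
  u ← -2.000000 + (0.17/6)·(k1 + 2k2 + 2k3 + k4) = -2.540397
u(0.17) ≈ -2.5404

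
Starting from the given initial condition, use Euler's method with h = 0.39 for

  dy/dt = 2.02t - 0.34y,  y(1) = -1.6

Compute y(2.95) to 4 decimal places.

4.9296

Euler: y_{n+1} = y_n + h·f(t_n, y_n).
t=1.000000, y=-1.600000: f=2.564000 → y ← -1.600000 + 0.39·2.564000 = -0.600040
t=1.390000, y=-0.600040: f=3.011814 → y ← -0.600040 + 0.39·3.011814 = 0.574567
t=1.780000, y=0.574567: f=3.400247 → y ← 0.574567 + 0.39·3.400247 = 1.900664
t=2.170000, y=1.900664: f=3.737174 → y ← 1.900664 + 0.39·3.737174 = 3.358162
t=2.560000, y=3.358162: f=4.029425 → y ← 3.358162 + 0.39·4.029425 = 4.929637
y(2.95) ≈ 4.9296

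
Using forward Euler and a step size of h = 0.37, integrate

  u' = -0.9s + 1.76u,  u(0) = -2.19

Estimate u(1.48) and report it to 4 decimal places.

-17.3920

Euler: u_{n+1} = u_n + h·f(s_n, u_n).
s=0.000000, u=-2.190000: f=-3.854400 → u ← -2.190000 + 0.37·(-3.854400) = -3.616128
s=0.370000, u=-3.616128: f=-6.697385 → u ← -3.616128 + 0.37·(-6.697385) = -6.094161
s=0.740000, u=-6.094161: f=-11.391723 → u ← -6.094161 + 0.37·(-11.391723) = -10.309098
s=1.110000, u=-10.309098: f=-19.143012 → u ← -10.309098 + 0.37·(-19.143012) = -17.392012
u(1.48) ≈ -17.3920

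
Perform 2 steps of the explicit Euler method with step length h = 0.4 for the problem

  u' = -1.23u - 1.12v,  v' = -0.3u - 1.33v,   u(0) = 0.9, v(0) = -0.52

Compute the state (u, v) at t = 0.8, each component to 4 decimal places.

Euler on (u,v): u_{n+1} = u_n + h·u', v_{n+1} = v_n + h·v'.
0.000000: (0.900000, -0.520000); f=(-0.524600, 0.421600) → (0.690160, -0.351360)
0.400000: (0.690160, -0.351360); f=(-0.455374, 0.260261) → (0.508011, -0.247256)
(u(0.8), v(0.8)) ≈ (0.5080, -0.2473)

0.5080, -0.2473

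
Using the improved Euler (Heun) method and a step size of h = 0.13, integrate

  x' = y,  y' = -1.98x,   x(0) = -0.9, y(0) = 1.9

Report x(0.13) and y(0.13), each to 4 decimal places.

Heun on (x,y): k1 = f(s_n, state_n); k2 = f(s_n + h, state_n + h·k1); state_{n+1} = state_n + (h/2)·(k1 + k2).
0.000000: (-0.900000, 1.900000)
  k1 = (1.900000, 1.782000)
  predictor → (-0.653000, 2.131660)
  k2 = (2.131660, 1.292940)
  → (-0.637942, 2.099871)
(x(0.13), y(0.13)) ≈ (-0.6379, 2.0999)

-0.6379, 2.0999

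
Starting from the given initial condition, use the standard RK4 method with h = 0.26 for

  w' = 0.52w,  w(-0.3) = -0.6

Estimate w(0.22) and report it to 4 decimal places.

-0.7863

RK4: k1 = f(t_n, w_n); k2 = f(t_n + h/2, w_n + (h/2)·k1); k3 = f(t_n + h/2, w_n + (h/2)·k2); k4 = f(t_n + h, w_n + h·k3); w_{n+1} = w_n + (h/6)·(k1 + 2k2 + 2k3 + k4).
t=-0.300000, w=-0.600000:
  k1 = f(-0.300000, -0.600000) = -0.312000
  k2 = f(-0.170000, -0.640560) = -0.333091
  k3 = f(-0.170000, -0.643302) = -0.334517
  k4 = f(-0.040000, -0.686974) = -0.357227
  w ← -0.600000 + (0.26/6)·(k1 + 2k2 + 2k3 + k4) = -0.686859
t=-0.040000, w=-0.686859:
  k1 = f(-0.040000, -0.686859) = -0.357167
  k2 = f(0.090000, -0.733291) = -0.381311
  k3 = f(0.090000, -0.736430) = -0.382943
  k4 = f(0.220000, -0.786424) = -0.408941
  w ← -0.686859 + (0.26/6)·(k1 + 2k2 + 2k3 + k4) = -0.786293
w(0.22) ≈ -0.7863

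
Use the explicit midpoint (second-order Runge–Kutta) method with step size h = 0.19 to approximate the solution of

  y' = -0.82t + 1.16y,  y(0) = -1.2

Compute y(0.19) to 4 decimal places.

-1.5084

Midpoint: k1 = f(t_n, y_n); k2 = f(t_n + h/2, y_n + (h/2)·k1); y_{n+1} = y_n + h·k2.
t=0.000000, y=-1.200000:
  k1 = f(0.000000, -1.200000) = -1.392000
  k2 = f(0.095000, -1.332240) = -1.623298
  y ← -1.200000 + 0.19·(-1.623298) = -1.508427
y(0.19) ≈ -1.5084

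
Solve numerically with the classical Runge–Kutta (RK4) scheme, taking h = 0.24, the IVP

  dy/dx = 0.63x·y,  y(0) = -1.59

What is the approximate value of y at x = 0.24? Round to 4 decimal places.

RK4: k1 = f(x_n, y_n); k2 = f(x_n + h/2, y_n + (h/2)·k1); k3 = f(x_n + h/2, y_n + (h/2)·k2); k4 = f(x_n + h, y_n + h·k3); y_{n+1} = y_n + (h/6)·(k1 + 2k2 + 2k3 + k4).
x=0.000000, y=-1.590000:
  k1 = f(0.000000, -1.590000) = 0.000000
  k2 = f(0.120000, -1.590000) = -0.120204
  k3 = f(0.120000, -1.604424) = -0.121294
  k4 = f(0.240000, -1.619111) = -0.244810
  y ← -1.590000 + (0.24/6)·(k1 + 2k2 + 2k3 + k4) = -1.619112
y(0.24) ≈ -1.6191

-1.6191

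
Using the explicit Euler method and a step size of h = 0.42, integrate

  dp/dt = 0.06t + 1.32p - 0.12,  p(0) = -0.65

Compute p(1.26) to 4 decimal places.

Euler: p_{n+1} = p_n + h·f(t_n, p_n).
t=0.000000, p=-0.650000: f=-0.978000 → p ← -0.650000 + 0.42·(-0.978000) = -1.060760
t=0.420000, p=-1.060760: f=-1.495003 → p ← -1.060760 + 0.42·(-1.495003) = -1.688661
t=0.840000, p=-1.688661: f=-2.298633 → p ← -1.688661 + 0.42·(-2.298633) = -2.654087
p(1.26) ≈ -2.6541

-2.6541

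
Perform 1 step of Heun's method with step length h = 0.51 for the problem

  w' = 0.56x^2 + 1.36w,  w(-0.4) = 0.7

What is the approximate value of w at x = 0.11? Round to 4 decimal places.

1.3943

Heun: k1 = f(x_n, w_n); k2 = f(x_n + h, w_n + h·k1); w_{n+1} = w_n + (h/2)·(k1 + k2).
x=-0.400000, w=0.700000:
  k1 = f(-0.400000, 0.700000) = 1.041600
  k2 = f(0.110000, 1.231216) = 1.681230
  w ← 0.700000 + (0.51/2)·(1.041600 + 1.681230) = 1.394322
w(0.11) ≈ 1.3943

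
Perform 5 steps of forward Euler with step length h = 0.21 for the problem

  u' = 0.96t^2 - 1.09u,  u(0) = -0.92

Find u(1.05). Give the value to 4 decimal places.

-0.0216

Euler: u_{n+1} = u_n + h·f(t_n, u_n).
t=0.000000, u=-0.920000: f=1.002800 → u ← -0.920000 + 0.21·1.002800 = -0.709412
t=0.210000, u=-0.709412: f=0.815595 → u ← -0.709412 + 0.21·0.815595 = -0.538137
t=0.420000, u=-0.538137: f=0.755913 → u ← -0.538137 + 0.21·0.755913 = -0.379395
t=0.630000, u=-0.379395: f=0.794565 → u ← -0.379395 + 0.21·0.794565 = -0.212537
t=0.840000, u=-0.212537: f=0.909041 → u ← -0.212537 + 0.21·0.909041 = -0.021638
u(1.05) ≈ -0.0216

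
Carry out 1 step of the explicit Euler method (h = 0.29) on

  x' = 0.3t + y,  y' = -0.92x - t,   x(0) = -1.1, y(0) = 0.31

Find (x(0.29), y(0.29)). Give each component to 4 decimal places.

Euler on (x,y): x_{n+1} = x_n + h·x', y_{n+1} = y_n + h·y'.
0.000000: (-1.100000, 0.310000); f=(0.310000, 1.012000) → (-1.010100, 0.603480)
(x(0.29), y(0.29)) ≈ (-1.0101, 0.6035)

-1.0101, 0.6035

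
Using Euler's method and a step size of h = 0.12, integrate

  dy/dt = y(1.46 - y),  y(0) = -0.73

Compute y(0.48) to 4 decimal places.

Euler: y_{n+1} = y_n + h·f(t_n, y_n).
t=0.000000, y=-0.730000: f=-1.598700 → y ← -0.730000 + 0.12·(-1.598700) = -0.921844
t=0.120000, y=-0.921844: f=-2.195689 → y ← -0.921844 + 0.12·(-2.195689) = -1.185327
t=0.240000, y=-1.185327: f=-3.135576 → y ← -1.185327 + 0.12·(-3.135576) = -1.561596
t=0.360000, y=-1.561596: f=-4.718511 → y ← -1.561596 + 0.12·(-4.718511) = -2.127817
y(0.48) ≈ -2.1278

-2.1278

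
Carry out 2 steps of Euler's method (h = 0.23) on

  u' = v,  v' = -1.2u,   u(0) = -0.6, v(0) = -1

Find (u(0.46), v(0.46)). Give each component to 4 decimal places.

-1.0219, -0.6053

Euler on (u,v): u_{n+1} = u_n + h·u', v_{n+1} = v_n + h·v'.
0.000000: (-0.600000, -1.000000); f=(-1.000000, 0.720000) → (-0.830000, -0.834400)
0.230000: (-0.830000, -0.834400); f=(-0.834400, 0.996000) → (-1.021912, -0.605320)
(u(0.46), v(0.46)) ≈ (-1.0219, -0.6053)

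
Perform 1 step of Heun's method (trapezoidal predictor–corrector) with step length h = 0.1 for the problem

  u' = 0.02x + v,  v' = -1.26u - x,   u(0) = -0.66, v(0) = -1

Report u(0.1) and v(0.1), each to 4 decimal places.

Heun on (u,v): k1 = f(x_n, state_n); k2 = f(x_n + h, state_n + h·k1); state_{n+1} = state_n + (h/2)·(k1 + k2).
0.000000: (-0.660000, -1.000000)
  k1 = (-1.000000, 0.831600)
  predictor → (-0.760000, -0.916840)
  k2 = (-0.914840, 0.857600)
  → (-0.755742, -0.915540)
(u(0.1), v(0.1)) ≈ (-0.7557, -0.9155)

-0.7557, -0.9155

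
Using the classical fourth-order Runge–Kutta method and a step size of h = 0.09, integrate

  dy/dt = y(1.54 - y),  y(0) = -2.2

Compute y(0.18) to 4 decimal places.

RK4: k1 = f(t_n, y_n); k2 = f(t_n + h/2, y_n + (h/2)·k1); k3 = f(t_n + h/2, y_n + (h/2)·k2); k4 = f(t_n + h, y_n + h·k3); y_{n+1} = y_n + (h/6)·(k1 + 2k2 + 2k3 + k4).
t=0.000000, y=-2.200000:
  k1 = f(0.000000, -2.200000) = -8.228000
  k2 = f(0.045000, -2.570260) = -10.564437
  k3 = f(0.045000, -2.675400) = -11.277879
  k4 = f(0.090000, -3.215009) = -15.287397
  y ← -2.200000 + (0.09/6)·(k1 + 2k2 + 2k3 + k4) = -3.208000
t=0.090000, y=-3.208000:
  k1 = f(0.090000, -3.208000) = -15.231587
  k2 = f(0.135000, -3.893422) = -21.154604
  k3 = f(0.135000, -4.159958) = -23.711582
  k4 = f(0.180000, -5.342043) = -36.764167
  y ← -3.208000 + (0.09/6)·(k1 + 2k2 + 2k3 + k4) = -5.333922
y(0.18) ≈ -5.3339

-5.3339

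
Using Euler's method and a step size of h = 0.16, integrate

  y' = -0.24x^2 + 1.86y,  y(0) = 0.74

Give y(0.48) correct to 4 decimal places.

1.6116

Euler: y_{n+1} = y_n + h·f(x_n, y_n).
x=0.000000, y=0.740000: f=1.376400 → y ← 0.740000 + 0.16·1.376400 = 0.960224
x=0.160000, y=0.960224: f=1.779873 → y ← 0.960224 + 0.16·1.779873 = 1.245004
x=0.320000, y=1.245004: f=2.291131 → y ← 1.245004 + 0.16·2.291131 = 1.611585
y(0.48) ≈ 1.6116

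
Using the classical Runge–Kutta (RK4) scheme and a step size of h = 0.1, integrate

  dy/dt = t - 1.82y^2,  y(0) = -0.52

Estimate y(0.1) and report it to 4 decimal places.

-0.5690

RK4: k1 = f(t_n, y_n); k2 = f(t_n + h/2, y_n + (h/2)·k1); k3 = f(t_n + h/2, y_n + (h/2)·k2); k4 = f(t_n + h, y_n + h·k3); y_{n+1} = y_n + (h/6)·(k1 + 2k2 + 2k3 + k4).
t=0.000000, y=-0.520000:
  k1 = f(0.000000, -0.520000) = -0.492128
  k2 = f(0.050000, -0.544606) = -0.489805
  k3 = f(0.050000, -0.544490) = -0.489575
  k4 = f(0.100000, -0.568957) = -0.489157
  y ← -0.520000 + (0.1/6)·(k1 + 2k2 + 2k3 + k4) = -0.569001
y(0.1) ≈ -0.5690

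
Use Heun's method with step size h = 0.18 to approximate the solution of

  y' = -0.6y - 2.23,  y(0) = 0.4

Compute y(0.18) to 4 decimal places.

Heun: k1 = f(t_n, y_n); k2 = f(t_n + h, y_n + h·k1); y_{n+1} = y_n + (h/2)·(k1 + k2).
t=0.000000, y=0.400000:
  k1 = f(0.000000, 0.400000) = -2.470000
  k2 = f(0.180000, -0.044600) = -2.203240
  y ← 0.400000 + (0.18/2)·(-2.470000 + (-2.203240)) = -0.020592
y(0.18) ≈ -0.0206

-0.0206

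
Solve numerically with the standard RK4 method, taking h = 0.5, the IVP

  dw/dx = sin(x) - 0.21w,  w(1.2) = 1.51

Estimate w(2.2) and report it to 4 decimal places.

2.0796

RK4: k1 = f(x_n, w_n); k2 = f(x_n + h/2, w_n + (h/2)·k1); k3 = f(x_n + h/2, w_n + (h/2)·k2); k4 = f(x_n + h, w_n + h·k3); w_{n+1} = w_n + (h/6)·(k1 + 2k2 + 2k3 + k4).
x=1.200000, w=1.510000:
  k1 = f(1.200000, 1.510000) = 0.614939
  k2 = f(1.450000, 1.663735) = 0.643329
  k3 = f(1.450000, 1.670832) = 0.641838
  k4 = f(1.700000, 1.830919) = 0.607172
  w ← 1.510000 + (0.5/6)·(k1 + 2k2 + 2k3 + k4) = 1.826037
x=1.700000, w=1.826037:
  k1 = f(1.700000, 1.826037) = 0.608197
  k2 = f(1.950000, 1.978086) = 0.513562
  k3 = f(1.950000, 1.954427) = 0.518530
  k4 = f(2.200000, 2.085302) = 0.370583
  w ← 1.826037 + (0.5/6)·(k1 + 2k2 + 2k3 + k4) = 2.079617
w(2.2) ≈ 2.0796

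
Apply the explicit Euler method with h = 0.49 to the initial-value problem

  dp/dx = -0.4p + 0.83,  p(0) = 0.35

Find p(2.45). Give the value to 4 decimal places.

Euler: p_{n+1} = p_n + h·f(x_n, p_n).
x=0.000000, p=0.350000: f=0.690000 → p ← 0.350000 + 0.49·0.690000 = 0.688100
x=0.490000, p=0.688100: f=0.554760 → p ← 0.688100 + 0.49·0.554760 = 0.959932
x=0.980000, p=0.959932: f=0.446027 → p ← 0.959932 + 0.49·0.446027 = 1.178486
x=1.470000, p=1.178486: f=0.358606 → p ← 1.178486 + 0.49·0.358606 = 1.354202
x=1.960000, p=1.354202: f=0.288319 → p ← 1.354202 + 0.49·0.288319 = 1.495479
p(2.45) ≈ 1.4955

1.4955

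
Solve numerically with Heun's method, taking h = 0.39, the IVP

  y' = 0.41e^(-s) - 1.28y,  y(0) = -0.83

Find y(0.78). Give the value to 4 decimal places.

-0.2020

Heun: k1 = f(s_n, y_n); k2 = f(s_n + h, y_n + h·k1); y_{n+1} = y_n + (h/2)·(k1 + k2).
s=0.000000, y=-0.830000:
  k1 = f(0.000000, -0.830000) = 1.472400
  k2 = f(0.390000, -0.255764) = 0.604971
  y ← -0.830000 + (0.39/2)·(1.472400 + 0.604971) = -0.424913
s=0.390000, y=-0.424913:
  k1 = f(0.390000, -0.424913) = 0.821481
  k2 = f(0.780000, -0.104535) = 0.321751
  y ← -0.424913 + (0.39/2)·(0.821481 + 0.321751) = -0.201982
y(0.78) ≈ -0.2020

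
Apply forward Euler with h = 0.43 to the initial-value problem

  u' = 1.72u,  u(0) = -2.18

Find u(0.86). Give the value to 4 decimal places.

-6.5971

Euler: u_{n+1} = u_n + h·f(t_n, u_n).
t=0.000000, u=-2.180000: f=-3.749600 → u ← -2.180000 + 0.43·(-3.749600) = -3.792328
t=0.430000, u=-3.792328: f=-6.522804 → u ← -3.792328 + 0.43·(-6.522804) = -6.597134
u(0.86) ≈ -6.5971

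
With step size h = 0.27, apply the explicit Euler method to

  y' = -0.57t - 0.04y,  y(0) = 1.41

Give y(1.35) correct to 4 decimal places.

Euler: y_{n+1} = y_n + h·f(t_n, y_n).
t=0.000000, y=1.410000: f=-0.056400 → y ← 1.410000 + 0.27·(-0.056400) = 1.394772
t=0.270000, y=1.394772: f=-0.209691 → y ← 1.394772 + 0.27·(-0.209691) = 1.338155
t=0.540000, y=1.338155: f=-0.361326 → y ← 1.338155 + 0.27·(-0.361326) = 1.240597
t=0.810000, y=1.240597: f=-0.511324 → y ← 1.240597 + 0.27·(-0.511324) = 1.102540
t=1.080000, y=1.102540: f=-0.659702 → y ← 1.102540 + 0.27·(-0.659702) = 0.924421
y(1.35) ≈ 0.9244

0.9244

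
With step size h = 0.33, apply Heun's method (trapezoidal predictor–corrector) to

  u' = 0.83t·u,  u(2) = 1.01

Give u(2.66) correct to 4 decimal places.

Heun: k1 = f(t_n, u_n); k2 = f(t_n + h, u_n + h·k1); u_{n+1} = u_n + (h/2)·(k1 + k2).
t=2.000000, u=1.010000:
  k1 = f(2.000000, 1.010000) = 1.676600
  k2 = f(2.330000, 1.563278) = 3.023223
  u ← 1.010000 + (0.33/2)·(1.676600 + 3.023223) = 1.785471
t=2.330000, u=1.785471:
  k1 = f(2.330000, 1.785471) = 3.452922
  k2 = f(2.660000, 2.924935) = 6.457672
  u ← 1.785471 + (0.33/2)·(3.452922 + 6.457672) = 3.420719
u(2.66) ≈ 3.4207

3.4207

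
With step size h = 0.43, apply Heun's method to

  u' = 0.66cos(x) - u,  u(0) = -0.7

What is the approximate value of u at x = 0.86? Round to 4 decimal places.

-0.0021

Heun: k1 = f(x_n, u_n); k2 = f(x_n + h, u_n + h·k1); u_{n+1} = u_n + (h/2)·(k1 + k2).
x=0.000000, u=-0.700000:
  k1 = f(0.000000, -0.700000) = 1.360000
  k2 = f(0.430000, -0.115200) = 0.715117
  u ← -0.700000 + (0.43/2)·(1.360000 + 0.715117) = -0.253850
x=0.430000, u=-0.253850:
  k1 = f(0.430000, -0.253850) = 0.853767
  k2 = f(0.860000, 0.113270) = 0.317339
  u ← -0.253850 + (0.43/2)·(0.853767 + 0.317339) = -0.002062
u(0.86) ≈ -0.0021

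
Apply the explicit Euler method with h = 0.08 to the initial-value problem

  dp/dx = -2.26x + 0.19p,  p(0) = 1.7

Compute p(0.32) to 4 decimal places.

Euler: p_{n+1} = p_n + h·f(x_n, p_n).
x=0.000000, p=1.700000: f=0.323000 → p ← 1.700000 + 0.08·0.323000 = 1.725840
x=0.080000, p=1.725840: f=0.147110 → p ← 1.725840 + 0.08·0.147110 = 1.737609
x=0.160000, p=1.737609: f=-0.031454 → p ← 1.737609 + 0.08·(-0.031454) = 1.735092
x=0.240000, p=1.735092: f=-0.212732 → p ← 1.735092 + 0.08·(-0.212732) = 1.718074
p(0.32) ≈ 1.7181

1.7181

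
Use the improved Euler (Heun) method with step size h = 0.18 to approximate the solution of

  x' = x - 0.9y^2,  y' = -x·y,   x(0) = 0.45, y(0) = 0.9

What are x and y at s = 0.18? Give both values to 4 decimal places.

Heun on (x,y): k1 = f(s_n, state_n); k2 = f(s_n + h, state_n + h·k1); state_{n+1} = state_n + (h/2)·(k1 + k2).
0.000000: (0.450000, 0.900000)
  k1 = (-0.279000, -0.405000)
  predictor → (0.399780, 0.827100)
  k2 = (-0.215905, -0.330658)
  → (0.405459, 0.833791)
(x(0.18), y(0.18)) ≈ (0.4055, 0.8338)

0.4055, 0.8338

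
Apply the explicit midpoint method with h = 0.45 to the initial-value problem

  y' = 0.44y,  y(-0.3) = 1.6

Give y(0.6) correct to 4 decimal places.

2.3721

Midpoint: k1 = f(x_n, y_n); k2 = f(x_n + h/2, y_n + (h/2)·k1); y_{n+1} = y_n + h·k2.
x=-0.300000, y=1.600000:
  k1 = f(-0.300000, 1.600000) = 0.704000
  k2 = f(-0.075000, 1.758400) = 0.773696
  y ← 1.600000 + 0.45·0.773696 = 1.948163
x=0.150000, y=1.948163:
  k1 = f(0.150000, 1.948163) = 0.857192
  k2 = f(0.375000, 2.141031) = 0.942054
  y ← 1.948163 + 0.45·0.942054 = 2.372087
y(0.6) ≈ 2.3721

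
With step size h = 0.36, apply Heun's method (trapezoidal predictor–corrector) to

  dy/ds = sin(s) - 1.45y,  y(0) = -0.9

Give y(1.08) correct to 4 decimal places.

0.1224

Heun: k1 = f(s_n, y_n); k2 = f(s_n + h, y_n + h·k1); y_{n+1} = y_n + (h/2)·(k1 + k2).
s=0.000000, y=-0.900000:
  k1 = f(0.000000, -0.900000) = 1.305000
  k2 = f(0.360000, -0.430200) = 0.976064
  y ← -0.900000 + (0.36/2)·(1.305000 + 0.976064) = -0.489408
s=0.360000, y=-0.489408:
  k1 = f(0.360000, -0.489408) = 1.061916
  k2 = f(0.720000, -0.107119) = 0.814707
  y ← -0.489408 + (0.36/2)·(1.061916 + 0.814707) = -0.151616
s=0.720000, y=-0.151616:
  k1 = f(0.720000, -0.151616) = 0.879228
  k2 = f(1.080000, 0.164906) = 0.642844
  y ← -0.151616 + (0.36/2)·(0.879228 + 0.642844) = 0.122357
y(1.08) ≈ 0.1224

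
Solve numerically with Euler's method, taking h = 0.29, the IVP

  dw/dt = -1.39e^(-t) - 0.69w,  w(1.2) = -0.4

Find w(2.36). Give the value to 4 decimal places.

-0.3893

Euler: w_{n+1} = w_n + h·f(t_n, w_n).
t=1.200000, w=-0.400000: f=-0.142660 → w ← -0.400000 + 0.29·(-0.142660) = -0.441371
t=1.490000, w=-0.441371: f=-0.008722 → w ← -0.441371 + 0.29·(-0.008722) = -0.443901
t=1.780000, w=-0.443901: f=0.071884 → w ← -0.443901 + 0.29·0.071884 = -0.423054
t=2.070000, w=-0.423054: f=0.116509 → w ← -0.423054 + 0.29·0.116509 = -0.389267
w(2.36) ≈ -0.3893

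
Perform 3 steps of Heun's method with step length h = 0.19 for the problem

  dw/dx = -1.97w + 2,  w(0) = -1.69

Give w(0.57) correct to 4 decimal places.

Heun: k1 = f(x_n, w_n); k2 = f(x_n + h, w_n + h·k1); w_{n+1} = w_n + (h/2)·(k1 + k2).
x=0.000000, w=-1.690000:
  k1 = f(0.000000, -1.690000) = 5.329300
  k2 = f(0.190000, -0.677433) = 3.334543
  w ← -1.690000 + (0.19/2)·(5.329300 + 3.334543) = -0.866935
x=0.190000, w=-0.866935:
  k1 = f(0.190000, -0.866935) = 3.707862
  k2 = f(0.380000, -0.162441) = 2.320009
  w ← -0.866935 + (0.19/2)·(3.707862 + 2.320009) = -0.294287
x=0.380000, w=-0.294287:
  k1 = f(0.380000, -0.294287) = 2.579746
  k2 = f(0.570000, 0.195865) = 1.614147
  w ← -0.294287 + (0.19/2)·(2.579746 + 1.614147) = 0.104133
w(0.57) ≈ 0.1041

0.1041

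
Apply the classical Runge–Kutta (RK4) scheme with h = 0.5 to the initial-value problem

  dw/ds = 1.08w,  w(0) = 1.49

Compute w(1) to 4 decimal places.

RK4: k1 = f(s_n, w_n); k2 = f(s_n + h/2, w_n + (h/2)·k1); k3 = f(s_n + h/2, w_n + (h/2)·k2); k4 = f(s_n + h, w_n + h·k3); w_{n+1} = w_n + (h/6)·(k1 + 2k2 + 2k3 + k4).
s=0.000000, w=1.490000:
  k1 = f(0.000000, 1.490000) = 1.609200
  k2 = f(0.250000, 1.892300) = 2.043684
  k3 = f(0.250000, 2.000921) = 2.160995
  k4 = f(0.500000, 2.570497) = 2.776137
  w ← 1.490000 + (0.5/6)·(k1 + 2k2 + 2k3 + k4) = 2.556225
s=0.500000, w=2.556225:
  k1 = f(0.500000, 2.556225) = 2.760723
  k2 = f(0.750000, 3.246405) = 3.506118
  k3 = f(0.750000, 3.432754) = 3.707374
  k4 = f(1.000000, 4.409912) = 4.762705
  w ← 2.556225 + (0.5/6)·(k1 + 2k2 + 2k3 + k4) = 4.385425
w(1) ≈ 4.3854

4.3854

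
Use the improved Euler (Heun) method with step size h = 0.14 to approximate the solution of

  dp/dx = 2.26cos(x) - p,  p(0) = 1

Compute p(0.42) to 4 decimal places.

Heun: k1 = f(x_n, p_n); k2 = f(x_n + h, p_n + h·k1); p_{n+1} = p_n + (h/2)·(k1 + k2).
x=0.000000, p=1.000000:
  k1 = f(0.000000, 1.000000) = 1.260000
  k2 = f(0.140000, 1.176400) = 1.061488
  p ← 1.000000 + (0.14/2)·(1.260000 + 1.061488) = 1.162504
x=0.140000, p=1.162504:
  k1 = f(0.140000, 1.162504) = 1.075384
  k2 = f(0.280000, 1.313058) = 0.858927
  p ← 1.162504 + (0.14/2)·(1.075384 + 0.858927) = 1.297906
x=0.280000, p=1.297906:
  k1 = f(0.280000, 1.297906) = 0.874079
  k2 = f(0.420000, 1.420277) = 0.643304
  p ← 1.297906 + (0.14/2)·(0.874079 + 0.643304) = 1.404123
p(0.42) ≈ 1.4041

1.4041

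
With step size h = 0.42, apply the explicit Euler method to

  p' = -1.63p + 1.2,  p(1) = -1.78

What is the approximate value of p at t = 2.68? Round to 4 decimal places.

Euler: p_{n+1} = p_n + h·f(t_n, p_n).
t=1.000000, p=-1.780000: f=4.101400 → p ← -1.780000 + 0.42·4.101400 = -0.057412
t=1.420000, p=-0.057412: f=1.293582 → p ← -0.057412 + 0.42·1.293582 = 0.485892
t=1.840000, p=0.485892: f=0.407996 → p ← 0.485892 + 0.42·0.407996 = 0.657250
t=2.260000, p=0.657250: f=0.128682 → p ← 0.657250 + 0.42·0.128682 = 0.711297
p(2.68) ≈ 0.7113

0.7113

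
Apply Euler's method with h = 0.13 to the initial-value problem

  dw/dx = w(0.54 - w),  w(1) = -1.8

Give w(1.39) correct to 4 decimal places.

-4.8107

Euler: w_{n+1} = w_n + h·f(x_n, w_n).
x=1.000000, w=-1.800000: f=-4.212000 → w ← -1.800000 + 0.13·(-4.212000) = -2.347560
x=1.130000, w=-2.347560: f=-6.778720 → w ← -2.347560 + 0.13·(-6.778720) = -3.228794
x=1.260000, w=-3.228794: f=-12.168657 → w ← -3.228794 + 0.13·(-12.168657) = -4.810719
w(1.39) ≈ -4.8107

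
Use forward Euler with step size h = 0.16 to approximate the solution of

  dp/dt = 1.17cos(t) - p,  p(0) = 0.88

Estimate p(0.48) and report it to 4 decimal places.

0.9866

Euler: p_{n+1} = p_n + h·f(t_n, p_n).
t=0.000000, p=0.880000: f=0.290000 → p ← 0.880000 + 0.16·0.290000 = 0.926400
t=0.160000, p=0.926400: f=0.228656 → p ← 0.926400 + 0.16·0.228656 = 0.962985
t=0.320000, p=0.962985: f=0.147620 → p ← 0.962985 + 0.16·0.147620 = 0.986604
p(0.48) ≈ 0.9866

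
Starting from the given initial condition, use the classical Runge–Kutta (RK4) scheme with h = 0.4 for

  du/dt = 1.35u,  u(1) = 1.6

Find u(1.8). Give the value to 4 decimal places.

RK4: k1 = f(t_n, u_n); k2 = f(t_n + h/2, u_n + (h/2)·k1); k3 = f(t_n + h/2, u_n + (h/2)·k2); k4 = f(t_n + h, u_n + h·k3); u_{n+1} = u_n + (h/6)·(k1 + 2k2 + 2k3 + k4).
t=1.000000, u=1.600000:
  k1 = f(1.000000, 1.600000) = 2.160000
  k2 = f(1.200000, 2.032000) = 2.743200
  k3 = f(1.200000, 2.148640) = 2.900664
  k4 = f(1.400000, 2.760266) = 3.726359
  u ← 1.600000 + (0.4/6)·(k1 + 2k2 + 2k3 + k4) = 2.744939
t=1.400000, u=2.744939:
  k1 = f(1.400000, 2.744939) = 3.705668
  k2 = f(1.600000, 3.486073) = 4.706198
  k3 = f(1.600000, 3.686179) = 4.976341
  k4 = f(1.800000, 4.735476) = 6.392892
  u ← 2.744939 + (0.4/6)·(k1 + 2k2 + 2k3 + k4) = 4.709182
u(1.8) ≈ 4.7092

4.7092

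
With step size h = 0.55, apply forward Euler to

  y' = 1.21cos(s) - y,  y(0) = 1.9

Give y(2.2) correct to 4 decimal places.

Euler: y_{n+1} = y_n + h·f(s_n, y_n).
s=0.000000, y=1.900000: f=-0.690000 → y ← 1.900000 + 0.55·(-0.690000) = 1.520500
s=0.550000, y=1.520500: f=-0.488945 → y ← 1.520500 + 0.55·(-0.488945) = 1.251580
s=1.100000, y=1.251580: f=-0.702729 → y ← 1.251580 + 0.55·(-0.702729) = 0.865079
s=1.650000, y=0.865079: f=-0.960816 → y ← 0.865079 + 0.55·(-0.960816) = 0.336631
y(2.2) ≈ 0.3366

0.3366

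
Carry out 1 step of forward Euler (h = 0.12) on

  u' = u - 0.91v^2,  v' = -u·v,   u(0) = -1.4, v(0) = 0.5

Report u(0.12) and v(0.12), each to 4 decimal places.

Euler on (u,v): u_{n+1} = u_n + h·u', v_{n+1} = v_n + h·v'.
0.000000: (-1.400000, 0.500000); f=(-1.627500, 0.700000) → (-1.595300, 0.584000)
(u(0.12), v(0.12)) ≈ (-1.5953, 0.5840)

-1.5953, 0.5840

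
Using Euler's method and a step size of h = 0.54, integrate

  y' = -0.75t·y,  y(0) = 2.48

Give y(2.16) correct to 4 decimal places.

0.3749

Euler: y_{n+1} = y_n + h·f(t_n, y_n).
t=0.000000, y=2.480000: f=0.000000 → y ← 2.480000 + 0.54·0.000000 = 2.480000
t=0.540000, y=2.480000: f=-1.004400 → y ← 2.480000 + 0.54·(-1.004400) = 1.937624
t=1.080000, y=1.937624: f=-1.569475 → y ← 1.937624 + 0.54·(-1.569475) = 1.090107
t=1.620000, y=1.090107: f=-1.324480 → y ← 1.090107 + 0.54·(-1.324480) = 0.374888
y(2.16) ≈ 0.3749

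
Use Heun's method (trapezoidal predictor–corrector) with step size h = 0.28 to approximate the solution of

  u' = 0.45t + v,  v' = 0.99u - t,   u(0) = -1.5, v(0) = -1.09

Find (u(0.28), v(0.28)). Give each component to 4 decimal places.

-1.8458, -1.5873

Heun on (u,v): k1 = f(t_n, state_n); k2 = f(t_n + h, state_n + h·k1); state_{n+1} = state_n + (h/2)·(k1 + k2).
0.000000: (-1.500000, -1.090000)
  k1 = (-1.090000, -1.485000)
  predictor → (-1.805200, -1.505800)
  k2 = (-1.379800, -2.067148)
  → (-1.845772, -1.587301)
(u(0.28), v(0.28)) ≈ (-1.8458, -1.5873)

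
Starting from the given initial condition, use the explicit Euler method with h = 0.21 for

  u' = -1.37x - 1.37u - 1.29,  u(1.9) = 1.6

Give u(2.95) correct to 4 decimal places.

-2.4811

Euler: u_{n+1} = u_n + h·f(x_n, u_n).
x=1.900000, u=1.600000: f=-6.085000 → u ← 1.600000 + 0.21·(-6.085000) = 0.322150
x=2.110000, u=0.322150: f=-4.622046 → u ← 0.322150 + 0.21·(-4.622046) = -0.648480
x=2.320000, u=-0.648480: f=-3.579983 → u ← -0.648480 + 0.21·(-3.579983) = -1.400276
x=2.530000, u=-1.400276: f=-2.837722 → u ← -1.400276 + 0.21·(-2.837722) = -1.996198
x=2.740000, u=-1.996198: f=-2.309009 → u ← -1.996198 + 0.21·(-2.309009) = -2.481090
u(2.95) ≈ -2.4811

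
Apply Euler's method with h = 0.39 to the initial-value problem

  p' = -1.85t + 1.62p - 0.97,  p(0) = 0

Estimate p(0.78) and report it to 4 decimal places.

Euler: p_{n+1} = p_n + h·f(t_n, p_n).
t=0.000000, p=0.000000: f=-0.970000 → p ← 0.000000 + 0.39·(-0.970000) = -0.378300
t=0.390000, p=-0.378300: f=-2.304346 → p ← -0.378300 + 0.39·(-2.304346) = -1.276995
p(0.78) ≈ -1.2770

-1.2770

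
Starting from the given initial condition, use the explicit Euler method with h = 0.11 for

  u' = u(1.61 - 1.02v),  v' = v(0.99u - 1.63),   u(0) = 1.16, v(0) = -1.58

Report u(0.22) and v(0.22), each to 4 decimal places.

2.1131, -1.4840

Euler on (u,v): u_{n+1} = u_n + h·u', v_{n+1} = v_n + h·v'.
0.000000: (1.160000, -1.580000); f=(3.737056, 0.760928) → (1.571076, -1.496298)
0.110000: (1.571076, -1.496298); f=(4.927247, 0.111676) → (2.113073, -1.484014)
(u(0.22), v(0.22)) ≈ (2.1131, -1.4840)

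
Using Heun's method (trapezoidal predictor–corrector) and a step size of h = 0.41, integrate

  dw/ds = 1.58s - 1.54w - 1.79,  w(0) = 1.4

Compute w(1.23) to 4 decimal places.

Heun: k1 = f(s_n, w_n); k2 = f(s_n + h, w_n + h·k1); w_{n+1} = w_n + (h/2)·(k1 + k2).
s=0.000000, w=1.400000:
  k1 = f(0.000000, 1.400000) = -3.946000
  k2 = f(0.410000, -0.217860) = -0.806696
  w ← 1.400000 + (0.41/2)·(-3.946000 + (-0.806696)) = 0.425697
s=0.410000, w=0.425697:
  k1 = f(0.410000, 0.425697) = -1.797774
  k2 = f(0.820000, -0.311390) = -0.014859
  w ← 0.425697 + (0.41/2)·(-1.797774 + (-0.014859)) = 0.054108
s=0.820000, w=0.054108:
  k1 = f(0.820000, 0.054108) = -0.577726
  k2 = f(1.230000, -0.182760) = 0.434850
  w ← 0.054108 + (0.41/2)·(-0.577726 + 0.434850) = 0.024818
w(1.23) ≈ 0.0248

0.0248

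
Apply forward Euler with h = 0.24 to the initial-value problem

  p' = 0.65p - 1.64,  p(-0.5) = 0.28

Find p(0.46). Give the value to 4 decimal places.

-1.4826

Euler: p_{n+1} = p_n + h·f(x_n, p_n).
x=-0.500000, p=0.280000: f=-1.458000 → p ← 0.280000 + 0.24·(-1.458000) = -0.069920
x=-0.260000, p=-0.069920: f=-1.685448 → p ← -0.069920 + 0.24·(-1.685448) = -0.474428
x=-0.020000, p=-0.474428: f=-1.948378 → p ← -0.474428 + 0.24·(-1.948378) = -0.942038
x=0.220000, p=-0.942038: f=-2.252325 → p ← -0.942038 + 0.24·(-2.252325) = -1.482596
p(0.46) ≈ -1.4826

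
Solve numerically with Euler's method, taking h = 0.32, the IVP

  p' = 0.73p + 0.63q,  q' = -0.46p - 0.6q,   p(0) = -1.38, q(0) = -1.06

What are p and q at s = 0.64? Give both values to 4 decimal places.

-2.4954, -0.2459

Euler on (p,q): p_{n+1} = p_n + h·p', q_{n+1} = q_n + h·q'.
0.000000: (-1.380000, -1.060000); f=(-1.675200, 1.270800) → (-1.916064, -0.653344)
0.320000: (-1.916064, -0.653344); f=(-1.810333, 1.273396) → (-2.495371, -0.245857)
(p(0.64), q(0.64)) ≈ (-2.4954, -0.2459)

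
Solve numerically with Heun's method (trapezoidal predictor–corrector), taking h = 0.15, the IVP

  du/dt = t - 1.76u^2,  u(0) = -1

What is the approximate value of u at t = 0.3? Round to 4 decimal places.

-1.9489

Heun: k1 = f(t_n, u_n); k2 = f(t_n + h, u_n + h·k1); u_{n+1} = u_n + (h/2)·(k1 + k2).
t=0.000000, u=-1.000000:
  k1 = f(0.000000, -1.000000) = -1.760000
  k2 = f(0.150000, -1.264000) = -2.661945
  u ← -1.000000 + (0.15/2)·(-1.760000 + (-2.661945)) = -1.331646
t=0.150000, u=-1.331646:
  k1 = f(0.150000, -1.331646) = -2.970974
  k2 = f(0.300000, -1.777292) = -5.259430
  u ← -1.331646 + (0.15/2)·(-2.970974 + (-5.259430)) = -1.948926
u(0.3) ≈ -1.9489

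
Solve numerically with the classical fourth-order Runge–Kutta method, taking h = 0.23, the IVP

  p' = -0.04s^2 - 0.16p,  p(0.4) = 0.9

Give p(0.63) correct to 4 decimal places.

0.8650

RK4: k1 = f(s_n, p_n); k2 = f(s_n + h/2, p_n + (h/2)·k1); k3 = f(s_n + h/2, p_n + (h/2)·k2); k4 = f(s_n + h, p_n + h·k3); p_{n+1} = p_n + (h/6)·(k1 + 2k2 + 2k3 + k4).
s=0.400000, p=0.900000:
  k1 = f(0.400000, 0.900000) = -0.150400
  k2 = f(0.515000, 0.882704) = -0.151842
  k3 = f(0.515000, 0.882538) = -0.151815
  k4 = f(0.630000, 0.865083) = -0.154289
  p ← 0.900000 + (0.23/6)·(k1 + 2k2 + 2k3 + k4) = 0.865040
p(0.63) ≈ 0.8650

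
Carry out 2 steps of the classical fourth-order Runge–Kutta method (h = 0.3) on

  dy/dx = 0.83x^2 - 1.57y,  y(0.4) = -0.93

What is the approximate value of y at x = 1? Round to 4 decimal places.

-0.1737

RK4: k1 = f(x_n, y_n); k2 = f(x_n + h/2, y_n + (h/2)·k1); k3 = f(x_n + h/2, y_n + (h/2)·k2); k4 = f(x_n + h, y_n + h·k3); y_{n+1} = y_n + (h/6)·(k1 + 2k2 + 2k3 + k4).
x=0.400000, y=-0.930000:
  k1 = f(0.400000, -0.930000) = 1.592900
  k2 = f(0.550000, -0.691065) = 1.336047
  k3 = f(0.550000, -0.729593) = 1.396536
  k4 = f(0.700000, -0.511039) = 1.209032
  y ← -0.930000 + (0.3/6)·(k1 + 2k2 + 2k3 + k4) = -0.516645
x=0.700000, y=-0.516645:
  k1 = f(0.700000, -0.516645) = 1.217833
  k2 = f(0.850000, -0.333970) = 1.124008
  k3 = f(0.850000, -0.348044) = 1.146104
  k4 = f(1.000000, -0.172814) = 1.101318
  y ← -0.516645 + (0.3/6)·(k1 + 2k2 + 2k3 + k4) = -0.173676
y(1) ≈ -0.1737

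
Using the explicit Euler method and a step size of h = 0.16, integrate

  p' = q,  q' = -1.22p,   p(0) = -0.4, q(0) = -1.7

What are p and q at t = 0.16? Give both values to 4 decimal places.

-0.6720, -1.6219

Euler on (p,q): p_{n+1} = p_n + h·p', q_{n+1} = q_n + h·q'.
0.000000: (-0.400000, -1.700000); f=(-1.700000, 0.488000) → (-0.672000, -1.621920)
(p(0.16), q(0.16)) ≈ (-0.6720, -1.6219)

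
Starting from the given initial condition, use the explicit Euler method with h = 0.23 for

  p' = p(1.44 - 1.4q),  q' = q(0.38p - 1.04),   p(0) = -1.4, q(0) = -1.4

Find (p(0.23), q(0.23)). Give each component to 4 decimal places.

Euler on (p,q): p_{n+1} = p_n + h·p', q_{n+1} = q_n + h·q'.
0.000000: (-1.400000, -1.400000); f=(-4.760000, 2.200800) → (-2.494800, -0.893816)
(p(0.23), q(0.23)) ≈ (-2.4948, -0.8938)

-2.4948, -0.8938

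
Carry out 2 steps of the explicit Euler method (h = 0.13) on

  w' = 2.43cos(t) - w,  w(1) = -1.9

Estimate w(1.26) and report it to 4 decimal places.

-1.1548

Euler: w_{n+1} = w_n + h·f(t_n, w_n).
t=1.000000, w=-1.900000: f=3.212935 → w ← -1.900000 + 0.13·3.212935 = -1.482319
t=1.130000, w=-1.482319: f=2.519102 → w ← -1.482319 + 0.13·2.519102 = -1.154835
w(1.26) ≈ -1.1548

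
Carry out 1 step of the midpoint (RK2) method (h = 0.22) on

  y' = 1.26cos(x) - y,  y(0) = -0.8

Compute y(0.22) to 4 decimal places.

Midpoint: k1 = f(x_n, y_n); k2 = f(x_n + h/2, y_n + (h/2)·k1); y_{n+1} = y_n + h·k2.
x=0.000000, y=-0.800000:
  k1 = f(0.000000, -0.800000) = 2.060000
  k2 = f(0.110000, -0.573400) = 1.825785
  y ← -0.800000 + 0.22·1.825785 = -0.398327
y(0.22) ≈ -0.3983

-0.3983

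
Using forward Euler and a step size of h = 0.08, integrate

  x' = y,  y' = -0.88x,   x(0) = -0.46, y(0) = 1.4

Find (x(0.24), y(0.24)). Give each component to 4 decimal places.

-0.1169, 1.4733

Euler on (x,y): x_{n+1} = x_n + h·x', y_{n+1} = y_n + h·y'.
0.000000: (-0.460000, 1.400000); f=(1.400000, 0.404800) → (-0.348000, 1.432384)
0.080000: (-0.348000, 1.432384); f=(1.432384, 0.306240) → (-0.233409, 1.456883)
0.160000: (-0.233409, 1.456883); f=(1.456883, 0.205400) → (-0.116859, 1.473315)
(x(0.24), y(0.24)) ≈ (-0.1169, 1.4733)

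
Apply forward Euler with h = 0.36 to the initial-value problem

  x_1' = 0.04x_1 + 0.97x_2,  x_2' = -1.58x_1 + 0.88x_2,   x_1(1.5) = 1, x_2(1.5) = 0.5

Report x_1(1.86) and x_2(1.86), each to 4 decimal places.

Euler on (x_1,x_2): x_1_{n+1} = x_1_n + h·x_1', x_2_{n+1} = x_2_n + h·x_2'.
1.500000: (1.000000, 0.500000); f=(0.525000, -1.140000) → (1.189000, 0.089600)
(x_1(1.86), x_2(1.86)) ≈ (1.1890, 0.0896)

1.1890, 0.0896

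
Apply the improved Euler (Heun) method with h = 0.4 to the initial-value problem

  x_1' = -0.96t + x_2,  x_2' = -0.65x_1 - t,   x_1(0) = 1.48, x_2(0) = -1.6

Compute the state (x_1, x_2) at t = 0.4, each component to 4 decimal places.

0.6862, -1.9816

Heun on (x_1,x_2): k1 = f(t_n, state_n); k2 = f(t_n + h, state_n + h·k1); state_{n+1} = state_n + (h/2)·(k1 + k2).
0.000000: (1.480000, -1.600000)
  k1 = (-1.600000, -0.962000)
  predictor → (0.840000, -1.984800)
  k2 = (-2.368800, -0.946000)
  → (0.686240, -1.981600)
(x_1(0.4), x_2(0.4)) ≈ (0.6862, -1.9816)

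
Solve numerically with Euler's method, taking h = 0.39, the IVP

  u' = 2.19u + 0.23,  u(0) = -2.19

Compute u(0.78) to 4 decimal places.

-7.2725

Euler: u_{n+1} = u_n + h·f(t_n, u_n).
t=0.000000, u=-2.190000: f=-4.566100 → u ← -2.190000 + 0.39·(-4.566100) = -3.970779
t=0.390000, u=-3.970779: f=-8.466006 → u ← -3.970779 + 0.39·(-8.466006) = -7.272521
u(0.78) ≈ -7.2725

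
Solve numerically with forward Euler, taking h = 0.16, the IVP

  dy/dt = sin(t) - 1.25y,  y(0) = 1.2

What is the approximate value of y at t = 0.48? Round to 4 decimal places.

0.6851

Euler: y_{n+1} = y_n + h·f(t_n, y_n).
t=0.000000, y=1.200000: f=-1.500000 → y ← 1.200000 + 0.16·(-1.500000) = 0.960000
t=0.160000, y=0.960000: f=-1.040682 → y ← 0.960000 + 0.16·(-1.040682) = 0.793491
t=0.320000, y=0.793491: f=-0.677297 → y ← 0.793491 + 0.16·(-0.677297) = 0.685123
y(0.48) ≈ 0.6851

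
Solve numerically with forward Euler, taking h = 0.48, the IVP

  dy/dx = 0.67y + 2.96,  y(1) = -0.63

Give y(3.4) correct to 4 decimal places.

Euler: y_{n+1} = y_n + h·f(x_n, y_n).
x=1.000000, y=-0.630000: f=2.537900 → y ← -0.630000 + 0.48·2.537900 = 0.588192
x=1.480000, y=0.588192: f=3.354089 → y ← 0.588192 + 0.48·3.354089 = 2.198155
x=1.960000, y=2.198155: f=4.432764 → y ← 2.198155 + 0.48·4.432764 = 4.325881
x=2.440000, y=4.325881: f=5.858340 → y ← 4.325881 + 0.48·5.858340 = 7.137884
x=2.920000, y=7.137884: f=7.742383 → y ← 7.137884 + 0.48·7.742383 = 10.854228
y(3.4) ≈ 10.8542

10.8542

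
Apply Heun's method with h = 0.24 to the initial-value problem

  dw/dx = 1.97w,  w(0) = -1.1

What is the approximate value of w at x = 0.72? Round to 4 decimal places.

-4.3765

Heun: k1 = f(x_n, w_n); k2 = f(x_n + h, w_n + h·k1); w_{n+1} = w_n + (h/2)·(k1 + k2).
x=0.000000, w=-1.100000:
  k1 = f(0.000000, -1.100000) = -2.167000
  k2 = f(0.240000, -1.620080) = -3.191558
  w ← -1.100000 + (0.24/2)·(-2.167000 + (-3.191558)) = -1.743027
x=0.240000, w=-1.743027:
  k1 = f(0.240000, -1.743027) = -3.433763
  k2 = f(0.480000, -2.567130) = -5.057246
  w ← -1.743027 + (0.24/2)·(-3.433763 + (-5.057246)) = -2.761948
x=0.480000, w=-2.761948:
  k1 = f(0.480000, -2.761948) = -5.441038
  k2 = f(0.720000, -4.067797) = -8.013560
  w ← -2.761948 + (0.24/2)·(-5.441038 + (-8.013560)) = -4.376500
w(0.72) ≈ -4.3765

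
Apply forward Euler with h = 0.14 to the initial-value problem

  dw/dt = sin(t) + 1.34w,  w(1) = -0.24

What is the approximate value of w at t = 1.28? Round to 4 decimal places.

Euler: w_{n+1} = w_n + h·f(t_n, w_n).
t=1.000000, w=-0.240000: f=0.519871 → w ← -0.240000 + 0.14·0.519871 = -0.167218
t=1.140000, w=-0.167218: f=0.684561 → w ← -0.167218 + 0.14·0.684561 = -0.071379
w(1.28) ≈ -0.0714

-0.0714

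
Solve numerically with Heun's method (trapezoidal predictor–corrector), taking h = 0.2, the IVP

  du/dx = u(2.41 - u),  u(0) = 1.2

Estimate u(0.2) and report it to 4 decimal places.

1.4823

Heun: k1 = f(x_n, u_n); k2 = f(x_n + h, u_n + h·k1); u_{n+1} = u_n + (h/2)·(k1 + k2).
x=0.000000, u=1.200000:
  k1 = f(0.000000, 1.200000) = 1.452000
  k2 = f(0.200000, 1.490400) = 1.370572
  u ← 1.200000 + (0.2/2)·(1.452000 + 1.370572) = 1.482257
u(0.2) ≈ 1.4823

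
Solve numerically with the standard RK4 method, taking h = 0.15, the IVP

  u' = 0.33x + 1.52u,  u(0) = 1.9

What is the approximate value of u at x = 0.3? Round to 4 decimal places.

RK4: k1 = f(x_n, u_n); k2 = f(x_n + h/2, u_n + (h/2)·k1); k3 = f(x_n + h/2, u_n + (h/2)·k2); k4 = f(x_n + h, u_n + h·k3); u_{n+1} = u_n + (h/6)·(k1 + 2k2 + 2k3 + k4).
x=0.000000, u=1.900000:
  k1 = f(0.000000, 1.900000) = 2.888000
  k2 = f(0.075000, 2.116600) = 3.241982
  k3 = f(0.075000, 2.143149) = 3.282336
  k4 = f(0.150000, 2.392350) = 3.685873
  u ← 1.900000 + (0.15/6)·(k1 + 2k2 + 2k3 + k4) = 2.390563
x=0.150000, u=2.390563:
  k1 = f(0.150000, 2.390563) = 3.683155
  k2 = f(0.225000, 2.666799) = 4.127785
  k3 = f(0.225000, 2.700147) = 4.178473
  k4 = f(0.300000, 3.017334) = 4.685347
  u ← 2.390563 + (0.15/6)·(k1 + 2k2 + 2k3 + k4) = 3.015088
u(0.3) ≈ 3.0151

3.0151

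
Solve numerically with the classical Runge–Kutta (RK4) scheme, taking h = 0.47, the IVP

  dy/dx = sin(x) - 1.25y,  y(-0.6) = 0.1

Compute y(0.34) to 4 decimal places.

RK4: k1 = f(x_n, y_n); k2 = f(x_n + h/2, y_n + (h/2)·k1); k3 = f(x_n + h/2, y_n + (h/2)·k2); k4 = f(x_n + h, y_n + h·k3); y_{n+1} = y_n + (h/6)·(k1 + 2k2 + 2k3 + k4).
x=-0.600000, y=0.100000:
  k1 = f(-0.600000, 0.100000) = -0.689642
  k2 = f(-0.365000, -0.062066) = -0.279367
  k3 = f(-0.365000, 0.034349) = -0.399885
  k4 = f(-0.130000, -0.087946) = -0.019702
  y ← 0.100000 + (0.47/6)·(k1 + 2k2 + 2k3 + k4) = -0.061981
x=-0.130000, y=-0.061981:
  k1 = f(-0.130000, -0.061981) = -0.052157
  k2 = f(0.105000, -0.074238) = 0.197605
  k3 = f(0.105000, -0.015544) = 0.124237
  k4 = f(0.340000, -0.003590) = 0.337974
  y ← -0.061981 + (0.47/6)·(k1 + 2k2 + 2k3 + k4) = 0.010830
y(0.34) ≈ 0.0108

0.0108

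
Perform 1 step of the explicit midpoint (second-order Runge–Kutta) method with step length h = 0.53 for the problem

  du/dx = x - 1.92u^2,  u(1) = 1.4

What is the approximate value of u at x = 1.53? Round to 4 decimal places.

Midpoint: k1 = f(x_n, u_n); k2 = f(x_n + h/2, u_n + (h/2)·k1); u_{n+1} = u_n + h·k2.
x=1.000000, u=1.400000:
  k1 = f(1.000000, 1.400000) = -2.763200
  k2 = f(1.265000, 0.667752) = 0.408886
  u ← 1.400000 + 0.53·0.408886 = 1.616710
u(1.53) ≈ 1.6167

1.6167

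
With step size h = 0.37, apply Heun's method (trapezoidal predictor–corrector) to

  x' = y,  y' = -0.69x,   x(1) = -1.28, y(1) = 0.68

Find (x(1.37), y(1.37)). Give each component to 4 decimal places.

-0.9679, 0.9747

Heun on (x,y): k1 = f(t_n, state_n); k2 = f(t_n + h, state_n + h·k1); state_{n+1} = state_n + (h/2)·(k1 + k2).
1.000000: (-1.280000, 0.680000)
  k1 = (0.680000, 0.883200)
  predictor → (-1.028400, 1.006784)
  k2 = (1.006784, 0.709596)
  → (-0.967945, 0.974667)
(x(1.37), y(1.37)) ≈ (-0.9679, 0.9747)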